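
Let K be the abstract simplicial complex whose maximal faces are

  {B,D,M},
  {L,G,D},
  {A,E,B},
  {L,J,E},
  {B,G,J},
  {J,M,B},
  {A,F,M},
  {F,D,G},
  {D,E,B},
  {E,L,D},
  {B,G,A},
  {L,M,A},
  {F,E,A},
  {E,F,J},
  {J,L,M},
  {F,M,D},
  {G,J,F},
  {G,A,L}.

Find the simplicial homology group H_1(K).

H_1 ≅ Z^2.

Take the total order A < B < D < E < F < G < J < L < M on the vertex set. Then K (dimension 2) consists of the simplices:

  0-simplices (9): A, B, D, E, F, G, J, L, M
  1-simplices (27): AB, AE, AF, AG, AL, AM, BD, BE, BG, BJ, BM, DE, DF, DG, DL, DM, EF, EJ, EL, FG, FJ, FM, GJ, GL, JL, JM, LM
  2-simplices (18): ABE, ABG, AEF, AFM, AGL, ALM, BDE, BDM, BGJ, BJM, DEL, DFG, DFM, DGL, EFJ, EJL, FGJ, JLM

Hence C_0 ≅ Z^9, C_1 ≅ Z^27, C_2 ≅ Z^18.

The boundary map ∂_1: C_1 → C_0 sends each edge [p,q] (with p < q) to q − p. For instance
  ∂EF = F − E.
The resulting 9×27 matrix has rank 8, and its Smith normal form has invariant factors (1,1,1,1,1,1,1,1).

∂_2: C_2 → C_1 maps a triangle to the signed sum of its edges. For instance
  ∂BDM = DM − BM + BD,
  ∂AGL = GL − AL + AG.
As a 27×18 matrix over Z this has rank 17, with invariant factors (1,1,1,1,1,1,1,1,1,1,1,1,1,1,1,1,1).

Now H_k = ker ∂_k / im ∂_{k+1}, so:

  H_1: rank ker ∂_1 − rank ∂_2 = (27 − 8) − 17 = 2, and the invariant factors of ∂_2 are all 1, so H_1 = Z^2.

(K is a triangulation of the torus T^2.)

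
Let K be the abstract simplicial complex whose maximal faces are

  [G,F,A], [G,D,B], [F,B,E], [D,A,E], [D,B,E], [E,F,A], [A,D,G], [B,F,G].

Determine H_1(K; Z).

H_1 = 0.

Take the total order A < B < D < E < F < G on the vertex set. Then K (dimension 2) consists of the simplices:

  0-simplices (6): A, B, D, E, F, G
  1-simplices (12): AD, AE, AF, AG, BD, BE, BF, BG, DE, DG, EF, FG
  2-simplices (8): ADE, ADG, AEF, AFG, BDE, BDG, BEF, BFG

giving chain groups C_0 ≅ Z^6, C_1 ≅ Z^12, C_2 ≅ Z^8.

Boundary ∂_1: C_1 → C_0 maps an edge to its endpoints' difference, ∂[p,q] = q − p. For instance
  ∂AF = F − A.
The 6×12 boundary matrix has rank 5 and Smith normal form diag(1,1,1,1,1).

The boundary map ∂_2: C_2 → C_1 maps a triangle to the signed sum of its edges. For instance
  ∂BFG = FG − BG + BF,
  ∂BDE = DE − BE + BD.
The 12×8 boundary matrix has rank 7 and Smith normal form diag(1,1,1,1,1,1,1).

Computing H_k = (kernel of ∂_k) / (image of ∂_{k+1}):

  H_1: rank ker ∂_1 − rank ∂_2 = (12 − 5) − 7 = 0, and the invariant factors of ∂_2 are all 1, so H_1 ≅ 0.

(K is a triangulation of the 2-sphere S^2.)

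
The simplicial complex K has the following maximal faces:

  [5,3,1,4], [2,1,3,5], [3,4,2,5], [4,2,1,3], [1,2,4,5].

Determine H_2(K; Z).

H_2 = 0.

Take the total order 1 < 2 < 3 < 4 < 5 on the vertex set. Then K (dimension 3) consists of the simplices:

  0-simplices (5): [1], [2], [3], [4], [5]
  1-simplices (10): [1,2], [1,3], [1,4], [1,5], [2,3], [2,4], [2,5], [3,4], [3,5], [4,5]
  2-simplices (10): [1,2,3], [1,2,4], [1,2,5], [1,3,4], [1,3,5], [1,4,5], [2,3,4], [2,3,5], [2,4,5], [3,4,5]
  3-simplices (5): [1,2,3,4], [1,2,3,5], [1,2,4,5], [1,3,4,5], [2,3,4,5]

so the chain groups are C_0 ≅ Z^5, C_1 ≅ Z^10, C_2 ≅ Z^10, C_3 ≅ Z^5.

∂_1: C_1 → C_0 is given by ∂[p,q] = [q] − [p]. For instance
  ∂[2,4] = [4] − [2].
The resulting 5×10 matrix has rank 4, and its Smith normal form has invariant factors (1,1,1,1).

∂_2: C_2 → C_1 sends each 2-simplex [p,q,r] to [q,r] − [p,r] + [p,q]. For instance
  ∂[1,2,4] = [2,4] − [1,4] + [1,2],
  ∂[2,4,5] = [4,5] − [2,5] + [2,4].
This gives a 10×10 integer matrix of rank 6; reducing to Smith normal form yields diagonal entries (1,1,1,1,1,1).

∂_3: C_3 → C_2 sends each 3-simplex σ to the alternating sum Σ_i (−1)^i (σ with its i-th vertex removed). For instance
  ∂[1,3,4,5] = [3,4,5] − [1,4,5] + [1,3,5] − [1,3,4],
  ∂[1,2,4,5] = [2,4,5] − [1,4,5] + [1,2,5] − [1,2,4].
The 10×5 boundary matrix has rank 4 and Smith normal form diag(1,1,1,1).

From H_k ≅ ker(∂_k) / im(∂_{k+1}) we obtain:

  H_2: rank ker ∂_2 − rank ∂_3 = (10 − 6) − 4 = 0, and the invariant factors of ∂_3 are all 1, so H_2 = 0.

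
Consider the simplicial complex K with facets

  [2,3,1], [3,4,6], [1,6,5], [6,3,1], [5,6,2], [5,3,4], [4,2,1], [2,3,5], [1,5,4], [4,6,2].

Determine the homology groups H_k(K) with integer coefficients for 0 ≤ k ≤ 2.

Take the total order 1 < 2 < 3 < 4 < 5 < 6 on the vertex set. Then K (dimension 2) consists of the simplices:

  0-simplices (6): [1], [2], [3], [4], [5], [6]
  1-simplices (15): [1,2], [1,3], [1,4], [1,5], [1,6], [2,3], [2,4], [2,5], [2,6], [3,4], [3,5], [3,6], [4,5], [4,6], [5,6]
  2-simplices (10): [1,2,3], [1,2,4], [1,3,6], [1,4,5], [1,5,6], [2,3,5], [2,4,6], [2,5,6], [3,4,5], [3,4,6]

Hence C_0 ≅ Z^6, C_1 ≅ Z^15, C_2 ≅ Z^10.

The boundary map ∂_1: C_1 → C_0 is given by ∂[p,q] = [q] − [p].
This gives a 6×15 integer matrix of rank 5; reducing to Smith normal form yields diagonal entries (1,1,1,1,1).

∂_2: C_2 → C_1 maps a triangle to the signed sum of its edges. For instance
  ∂[2,4,6] = [4,6] − [2,6] + [2,4],
  ∂[1,4,5] = [4,5] − [1,5] + [1,4].
As a 15×10 matrix over Z this has rank 10, with invariant factors (1,1,1,1,1,1,1,1,1,2).

Computing H_k = (kernel of ∂_k) / (image of ∂_{k+1}):

  H_0: rank C_0 − rank ∂_1 = 6 − 5 = 1, and the invariant factors of ∂_1 are all 1, so H_0 ≅ Z.
  H_1: rank ker ∂_1 − rank ∂_2 = (15 − 5) − 10 = 0, and ∂_2 has invariant factor 2 > 1, so H_1 ≅ Z/2.
  H_2: rank ker ∂_2 − rank ∂_3 = (10 − 10) − 0 = 0, and there is no ∂_3, so H_2 ≅ 0.

As a check, the Euler characteristic is 6 − 15 + 10 = 1, which agrees with 1 − 0 + 0 = 1.
(K is a triangulation of the real projective plane RP^2.)

H_0 ≅ Z,  H_1 ≅ Z/2,  H_2 = 0.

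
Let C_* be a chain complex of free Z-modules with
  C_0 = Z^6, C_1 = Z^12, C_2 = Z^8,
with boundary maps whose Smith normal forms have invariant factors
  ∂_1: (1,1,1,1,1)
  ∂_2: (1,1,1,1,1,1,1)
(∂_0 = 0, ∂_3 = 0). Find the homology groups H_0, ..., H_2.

H_0 = Z,  H_1 = 0,  H_2 = Z.

H_0: b_0 = 6 − 0 − 5 = 1; torsion from ∂_1 factors > 1: none. So H_0 = Z.
H_1: b_1 = 12 − 5 − 7 = 0; torsion from ∂_2 factors > 1: none. So H_1 = 0.
H_2: b_2 = 8 − 7 − 0 = 1; torsion from ∂_3 factors > 1: none. So H_2 = Z.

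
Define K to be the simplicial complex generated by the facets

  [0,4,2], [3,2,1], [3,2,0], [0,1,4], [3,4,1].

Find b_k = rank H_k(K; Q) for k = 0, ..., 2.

Fix the vertex order 0 < 1 < 2 < 3 < 4 and write every simplex with vertices in increasing order. Then dim K = 2 and the simplices of K are:

  0-simplices (5): [0], [1], [2], [3], [4]
  1-simplices (10): [0,1], [0,2], [0,3], [0,4], [1,2], [1,3], [1,4], [2,3], [2,4], [3,4]
  2-simplices (5): [0,1,4], [0,2,3], [0,2,4], [1,2,3], [1,3,4]

giving chain groups C_0 ≅ Z^5, C_1 ≅ Z^10, C_2 ≅ Z^5.

∂_1: C_1 → C_0 sends each edge [p,q] (with p < q) to q − p.
As a 5×10 matrix over Z this has rank 4, with invariant factors (1,1,1,1).

∂_2: C_2 → C_1 acts by ∂[p,q,r] = [q,r] − [p,r] + [p,q]. For instance
  ∂[0,2,3] = [2,3] − [0,3] + [0,2],
  ∂[0,1,4] = [1,4] − [0,4] + [0,1].
The resulting 10×5 matrix has rank 5, and its Smith normal form has invariant factors (1,1,1,1,1).

From H_k ≅ ker(∂_k) / im(∂_{k+1}) we obtain:

  H_0: rank C_0 − rank ∂_1 = 5 − 4 = 1, and the invariant factors of ∂_1 are all 1, so H_0 ≅ Z.
  H_1: rank ker ∂_1 − rank ∂_2 = (10 − 4) − 5 = 1, and the invariant factors of ∂_2 are all 1, so H_1 ≅ Z.
  H_2: rank ker ∂_2 − rank ∂_3 = (5 − 5) − 0 = 0, and there is no ∂_3, so H_2 ≅ 0.

Hence the Betti numbers are b_0 = 1, b_1 = 1, b_2 = 0.

b_0 = 1, b_1 = 1, b_2 = 0.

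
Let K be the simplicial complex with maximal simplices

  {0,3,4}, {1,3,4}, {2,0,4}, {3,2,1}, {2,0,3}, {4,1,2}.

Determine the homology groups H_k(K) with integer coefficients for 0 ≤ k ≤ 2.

H_0 ≅ Z,  H_1 = 0,  H_2 ≅ Z.

K has 5 vertices, 9 edges, 6 triangles.
rank ∂_0 = 0, rank ∂_1 = 4 ⇒ b_0 = 5 − 0 − 4 = 1; all invariant factors of ∂_1 are 1 so no torsion. So H_0 = Z.
rank ∂_1 = 4, rank ∂_2 = 5 ⇒ b_1 = 9 − 4 − 5 = 0; all invariant factors of ∂_2 are 1 so no torsion. So H_1 = 0.
rank ∂_2 = 5, rank ∂_3 = 0 ⇒ b_2 = 6 − 5 − 0 = 1. So H_2 = Z.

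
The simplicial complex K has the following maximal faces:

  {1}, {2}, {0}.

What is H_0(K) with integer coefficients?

H_0 = Z^3.

Fix the vertex order 0 < 1 < 2 and write every simplex with vertices in increasing order. Then dim K = 0 and the simplices of K are:

  0-simplices (3): [0], [1], [2]

giving chain groups C_0 ≅ Z^3.

From H_k ≅ ker(∂_k) / im(∂_{k+1}) we obtain:

  H_0: rank C_0 − rank ∂_1 = 3 − 0 = 3, and there is no ∂_1, so H_0 ≅ Z^3.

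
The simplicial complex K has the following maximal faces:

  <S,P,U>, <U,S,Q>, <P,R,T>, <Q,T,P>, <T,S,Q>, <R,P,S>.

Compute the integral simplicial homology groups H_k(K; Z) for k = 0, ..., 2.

Fix the vertex order P < Q < R < S < T < U and write every simplex with vertices in increasing order. Then dim K = 2 and the simplices of K are:

  0-simplices (6): P, Q, R, S, T, U
  1-simplices (12): PQ, PR, PS, PT, PU, QS, QT, QU, RS, RT, ST, SU
  2-simplices (6): PQT, PRS, PRT, PSU, QST, QSU

giving chain groups C_0 ≅ Z^6, C_1 ≅ Z^12, C_2 ≅ Z^6.

Boundary ∂_1: C_1 → C_0 sends each edge [p,q] (with p < q) to q − p. For instance
  ∂RS = S − R.
The 6×12 boundary matrix has rank 5 and Smith normal form diag(1,1,1,1,1).

∂_2: C_2 → C_1 sends each 2-simplex [p,q,r] to [q,r] − [p,r] + [p,q]. For instance
  ∂PQT = QT − PT + PQ,
  ∂PRS = RS − PS + PR.
As a 12×6 matrix over Z this has rank 6, with invariant factors (1,1,1,1,1,1).

From H_k ≅ ker(∂_k) / im(∂_{k+1}) we obtain:

  H_0: rank C_0 − rank ∂_1 = 6 − 5 = 1, and the invariant factors of ∂_1 are all 1, so H_0 ≅ Z.
  H_1: rank ker ∂_1 − rank ∂_2 = (12 − 5) − 6 = 1, and the invariant factors of ∂_2 are all 1, so H_1 ≅ Z.
  H_2: rank ker ∂_2 − rank ∂_3 = (6 − 6) − 0 = 0, and there is no ∂_3, so H_2 ≅ 0.

H_0 ≅ Z,  H_1 ≅ Z,  H_2 = 0.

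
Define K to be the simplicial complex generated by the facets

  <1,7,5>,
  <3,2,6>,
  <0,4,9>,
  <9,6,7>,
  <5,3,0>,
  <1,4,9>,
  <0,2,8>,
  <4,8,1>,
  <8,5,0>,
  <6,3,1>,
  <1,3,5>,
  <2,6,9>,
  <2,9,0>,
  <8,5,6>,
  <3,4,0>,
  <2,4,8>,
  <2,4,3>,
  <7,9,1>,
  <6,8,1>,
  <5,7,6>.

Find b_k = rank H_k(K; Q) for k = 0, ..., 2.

Fix the vertex order 0 < 1 < 2 < 3 < 4 < 5 < 6 < 7 < 8 < 9 and write every simplex with vertices in increasing order. Then dim K = 2 and the simplices of K are:

  0-simplices (10): [0], [1], [2], [3], [4], [5], [6], [7], [8], [9]
  1-simplices (30): (30 of them)
  2-simplices (20): (20 of them)

so the chain groups are C_0 ≅ Z^10, C_1 ≅ Z^30, C_2 ≅ Z^20.

The boundary map ∂_1: C_1 → C_0 sends each edge [p,q] (with p < q) to q − p. For instance
  ∂[2,6] = [6] − [2].
As a 10×30 matrix over Z this has rank 9, with invariant factors (1,1,1,1,1,1,1,1,1).

The boundary map ∂_2: C_2 → C_1 acts by ∂[p,q,r] = [q,r] − [p,r] + [p,q]. For instance
  ∂[5,6,8] = [6,8] − [5,8] + [5,6],
  ∂[2,4,8] = [4,8] − [2,8] + [2,4].
As a 30×20 matrix over Z this has rank 20, with invariant factors (1,1,1,1,1,1,1,1,1,1,1,1,1,1,1,1,1,1,1,2).

From H_k ≅ ker(∂_k) / im(∂_{k+1}) we obtain:

  H_0: rank C_0 − rank ∂_1 = 10 − 9 = 1, and the invariant factors of ∂_1 are all 1, so H_0 ≅ Z.
  H_1: rank ker ∂_1 − rank ∂_2 = (30 − 9) − 20 = 1, and ∂_2 has invariant factor 2 > 1, so H_1 ≅ Z ⊕ Z_2.
  H_2: rank ker ∂_2 − rank ∂_3 = (20 − 20) − 0 = 0, and there is no ∂_3, so H_2 ≅ 0.

As a check, the Euler characteristic is 10 − 30 + 20 = 0, which agrees with 1 − 1 + 0 = 0.

Hence the Betti numbers are b_0 = 1, b_1 = 1, b_2 = 0.

b_0 = 1, b_1 = 1, b_2 = 0.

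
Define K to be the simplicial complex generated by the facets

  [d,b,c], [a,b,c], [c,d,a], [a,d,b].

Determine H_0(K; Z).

K has 4 vertices, 6 edges, 4 triangles.
rank ∂_0 = 0, rank ∂_1 = 3 ⇒ b_0 = 4 − 0 − 3 = 1; all invariant factors of ∂_1 are 1 so no torsion. So H_0 = Z.

H_0 = Z.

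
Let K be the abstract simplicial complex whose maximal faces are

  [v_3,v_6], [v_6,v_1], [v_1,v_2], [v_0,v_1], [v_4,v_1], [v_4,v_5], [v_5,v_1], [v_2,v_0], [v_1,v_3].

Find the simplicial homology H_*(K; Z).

H_0 = Z,  H_1 = Z^3.

Order the vertices as v_0 < v_1 < v_2 < v_3 < v_4 < v_5 < v_6. Listing each simplex with vertices in this order, K has dimension 1 with simplices:

  0-simplices (7): [v_0], [v_1], [v_2], [v_3], [v_4], [v_5], [v_6]
  1-simplices (9): [v_0,v_1], [v_0,v_2], [v_1,v_2], [v_1,v_3], [v_1,v_4], [v_1,v_5], [v_1,v_6], [v_3,v_6], [v_4,v_5]

so the chain groups are C_0 ≅ Z^7, C_1 ≅ Z^9.

∂_1: C_1 → C_0 maps an edge to its endpoints' difference, ∂[p,q] = q − p.
As a 7×9 matrix over Z this has rank 6, with invariant factors (1,1,1,1,1,1).

Now H_k = ker ∂_k / im ∂_{k+1}, so:

  H_0: rank C_0 − rank ∂_1 = 7 − 6 = 1, and the invariant factors of ∂_1 are all 1, so H_0 = Z.
  H_1: rank ker ∂_1 − rank ∂_2 = (9 − 6) − 0 = 3, and there is no ∂_2, so H_1 = Z^3.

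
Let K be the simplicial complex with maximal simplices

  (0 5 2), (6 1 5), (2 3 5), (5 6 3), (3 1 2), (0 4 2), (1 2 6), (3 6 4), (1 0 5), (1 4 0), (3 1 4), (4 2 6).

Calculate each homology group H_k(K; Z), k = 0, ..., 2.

Fix the vertex order 0 < 1 < 2 < 3 < 4 < 5 < 6 and write every simplex with vertices in increasing order. Then dim K = 2 and the simplices of K are:

  0-simplices (7): [0], [1], [2], [3], [4], [5], [6]
  1-simplices (18): [0,1], [0,2], [0,4], [0,5], [1,2], [1,3], [1,4], [1,5], [1,6], [2,3], [2,4], [2,5], [2,6], [3,4], [3,5], [3,6], [4,6], [5,6]
  2-simplices (12): [0,1,4], [0,1,5], [0,2,4], [0,2,5], [1,2,3], [1,2,6], [1,3,4], [1,5,6], [2,3,5], [2,4,6], [3,4,6], [3,5,6]

so the chain groups are C_0 ≅ Z^7, C_1 ≅ Z^18, C_2 ≅ Z^12.

∂_1: C_1 → C_0 sends each edge [p,q] (with p < q) to q − p.
The resulting 7×18 matrix has rank 6, and its Smith normal form has invariant factors (1,1,1,1,1,1).

Boundary ∂_2: C_2 → C_1 sends each 2-simplex [p,q,r] to [q,r] − [p,r] + [p,q]. For instance
  ∂[1,2,3] = [2,3] − [1,3] + [1,2],
  ∂[1,5,6] = [5,6] − [1,6] + [1,5].
This gives a 18×12 integer matrix of rank 12; reducing to Smith normal form yields diagonal entries (1,1,1,1,1,1,1,1,1,1,1,2).

Computing H_k = (kernel of ∂_k) / (image of ∂_{k+1}):

  H_0: rank C_0 − rank ∂_1 = 7 − 6 = 1, and the invariant factors of ∂_1 are all 1, so H_0 = Z.
  H_1: rank ker ∂_1 − rank ∂_2 = (18 − 6) − 12 = 0, and ∂_2 has invariant factor 2 > 1, so H_1 = Z/2.
  H_2: rank ker ∂_2 − rank ∂_3 = (12 − 12) − 0 = 0, and there is no ∂_3, so H_2 = 0.

As a check, the Euler characteristic is 7 − 18 + 12 = 1, which agrees with 1 − 0 + 0 = 1.
(K is a triangulation of the real projective plane RP^2.)

H_0 = Z,  H_1 = Z/2,  H_2 = 0.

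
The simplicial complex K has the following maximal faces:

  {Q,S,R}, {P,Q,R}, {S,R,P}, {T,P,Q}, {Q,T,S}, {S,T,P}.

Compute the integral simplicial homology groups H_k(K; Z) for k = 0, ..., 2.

Take the total order P < Q < R < S < T on the vertex set. Then K (dimension 2) consists of the simplices:

  0-simplices (5): P, Q, R, S, T
  1-simplices (9): PQ, PR, PS, PT, QR, QS, QT, RS, ST
  2-simplices (6): PQR, PQT, PRS, PST, QRS, QST

Hence C_0 ≅ Z^5, C_1 ≅ Z^9, C_2 ≅ Z^6.

The boundary map ∂_1: C_1 → C_0 sends each edge [p,q] (with p < q) to q − p. For instance
  ∂PT = T − P.
As a 5×9 matrix over Z this has rank 4, with invariant factors (1,1,1,1).

The boundary map ∂_2: C_2 → C_1 acts by ∂[p,q,r] = [q,r] − [p,r] + [p,q]. For instance
  ∂PST = ST − PT + PS,
  ∂QRS = RS − QS + QR.
This gives a 9×6 integer matrix of rank 5; reducing to Smith normal form yields diagonal entries (1,1,1,1,1).

Computing H_k = (kernel of ∂_k) / (image of ∂_{k+1}):

  H_0: rank C_0 − rank ∂_1 = 5 − 4 = 1, and the invariant factors of ∂_1 are all 1, so H_0 ≅ Z.
  H_1: rank ker ∂_1 − rank ∂_2 = (9 − 4) − 5 = 0, and the invariant factors of ∂_2 are all 1, so H_1 ≅ 0.
  H_2: rank ker ∂_2 − rank ∂_3 = (6 − 5) − 0 = 1, and there is no ∂_3, so H_2 ≅ Z.

H_0 ≅ Z,  H_1 = 0,  H_2 ≅ Z.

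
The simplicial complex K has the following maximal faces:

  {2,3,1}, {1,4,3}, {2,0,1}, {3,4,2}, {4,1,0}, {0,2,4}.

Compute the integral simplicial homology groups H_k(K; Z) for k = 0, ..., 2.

We work with the vertex ordering 0 < 1 < 2 < 3 < 4. The simplices of K, each written with vertices in increasing order, are:

  0-simplices (5): [0], [1], [2], [3], [4]
  1-simplices (9): [0,1], [0,2], [0,4], [1,2], [1,3], [1,4], [2,3], [2,4], [3,4]
  2-simplices (6): [0,1,2], [0,1,4], [0,2,4], [1,2,3], [1,3,4], [2,3,4]

Hence C_0 ≅ Z^5, C_1 ≅ Z^9, C_2 ≅ Z^6.

Boundary ∂_1: C_1 → C_0 is given by ∂[p,q] = [q] − [p]. For instance
  ∂[0,2] = [2] − [0].
As a 5×9 matrix over Z this has rank 4, with invariant factors (1,1,1,1).

The boundary map ∂_2: C_2 → C_1 acts by ∂[p,q,r] = [q,r] − [p,r] + [p,q]. For instance
  ∂[2,3,4] = [3,4] − [2,4] + [2,3],
  ∂[0,1,4] = [1,4] − [0,4] + [0,1].
The 9×6 boundary matrix has rank 5 and Smith normal form diag(1,1,1,1,1).

Now H_k = ker ∂_k / im ∂_{k+1}, so:

  H_0: rank C_0 − rank ∂_1 = 5 − 4 = 1, and the invariant factors of ∂_1 are all 1, so H_0 ≅ Z.
  H_1: rank ker ∂_1 − rank ∂_2 = (9 − 4) − 5 = 0, and the invariant factors of ∂_2 are all 1, so H_1 ≅ 0.
  H_2: rank ker ∂_2 − rank ∂_3 = (6 − 5) − 0 = 1, and there is no ∂_3, so H_2 ≅ Z.

As a check, the Euler characteristic is 5 − 9 + 6 = 2, which agrees with 1 − 0 + 1 = 2.
(K is a triangulation of the 2-sphere S^2.)

H_0 = Z,  H_1 = 0,  H_2 = Z.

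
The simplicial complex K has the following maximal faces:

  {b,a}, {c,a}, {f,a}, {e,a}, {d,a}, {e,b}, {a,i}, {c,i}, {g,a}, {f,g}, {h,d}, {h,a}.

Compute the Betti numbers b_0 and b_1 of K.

b_0 = 1, b_1 = 4.

Order the vertices as a < b < c < d < e < f < g < h < i. Listing each simplex with vertices in this order, K has dimension 1 with simplices:

  0-simplices (9): a, b, c, d, e, f, g, h, i
  1-simplices (12): ab, ac, ad, ae, af, ag, ah, ai, be, ci, dh, fg

so the chain groups are C_0 ≅ Z^9, C_1 ≅ Z^12.

The boundary map ∂_1: C_1 → C_0 is given by ∂[p,q] = [q] − [p].
As a 9×12 matrix over Z this has rank 8, with invariant factors (1,1,1,1,1,1,1,1).

Reading off H_k = ker ∂_k / im ∂_{k+1}:

  H_0: rank C_0 − rank ∂_1 = 9 − 8 = 1, and the invariant factors of ∂_1 are all 1, so H_0 = Z.
  H_1: rank ker ∂_1 − rank ∂_2 = (12 − 8) − 0 = 4, and there is no ∂_2, so H_1 = Z^4.

Hence the Betti numbers are b_0 = 1, b_1 = 4.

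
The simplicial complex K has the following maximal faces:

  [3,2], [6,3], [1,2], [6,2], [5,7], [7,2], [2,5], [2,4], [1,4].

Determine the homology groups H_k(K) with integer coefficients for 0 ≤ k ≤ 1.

Take the total order 1 < 2 < 3 < 4 < 5 < 6 < 7 on the vertex set. Then K (dimension 1) consists of the simplices:

  0-simplices (7): [1], [2], [3], [4], [5], [6], [7]
  1-simplices (9): [1,2], [1,4], [2,3], [2,4], [2,5], [2,6], [2,7], [3,6], [5,7]

Hence C_0 ≅ Z^7, C_1 ≅ Z^9.

The boundary map ∂_1: C_1 → C_0 is given by ∂[p,q] = [q] − [p]. For instance
  ∂[2,3] = [3] − [2].
As a 7×9 matrix over Z this has rank 6, with invariant factors (1,1,1,1,1,1).

Reading off H_k = ker ∂_k / im ∂_{k+1}:

  H_0: rank C_0 − rank ∂_1 = 7 − 6 = 1, and the invariant factors of ∂_1 are all 1, so H_0 ≅ Z.
  H_1: rank ker ∂_1 − rank ∂_2 = (9 − 6) − 0 = 3, and there is no ∂_2, so H_1 ≅ Z^3.

H_0 ≅ Z,  H_1 ≅ Z^3.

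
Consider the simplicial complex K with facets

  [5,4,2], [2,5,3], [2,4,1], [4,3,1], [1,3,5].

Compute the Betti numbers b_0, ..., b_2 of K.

Take the total order 1 < 2 < 3 < 4 < 5 on the vertex set. Then K (dimension 2) consists of the simplices:

  0-simplices (5): [1], [2], [3], [4], [5]
  1-simplices (10): [1,2], [1,3], [1,4], [1,5], [2,3], [2,4], [2,5], [3,4], [3,5], [4,5]
  2-simplices (5): [1,2,4], [1,3,4], [1,3,5], [2,3,5], [2,4,5]

giving chain groups C_0 ≅ Z^5, C_1 ≅ Z^10, C_2 ≅ Z^5.

Boundary ∂_1: C_1 → C_0 is given by ∂[p,q] = [q] − [p]. For instance
  ∂[4,5] = [5] − [4].
The resulting 5×10 matrix has rank 4, and its Smith normal form has invariant factors (1,1,1,1).

Boundary ∂_2: C_2 → C_1 sends each 2-simplex [p,q,r] to [q,r] − [p,r] + [p,q]. For instance
  ∂[2,3,5] = [3,5] − [2,5] + [2,3],
  ∂[1,3,4] = [3,4] − [1,4] + [1,3].
The resulting 10×5 matrix has rank 5, and its Smith normal form has invariant factors (1,1,1,1,1).

Now H_k = ker ∂_k / im ∂_{k+1}, so:

  H_0: rank C_0 − rank ∂_1 = 5 − 4 = 1, and the invariant factors of ∂_1 are all 1, so H_0 ≅ Z.
  H_1: rank ker ∂_1 − rank ∂_2 = (10 − 4) − 5 = 1, and the invariant factors of ∂_2 are all 1, so H_1 ≅ Z.
  H_2: rank ker ∂_2 − rank ∂_3 = (5 − 5) − 0 = 0, and there is no ∂_3, so H_2 ≅ 0.

As a check, the Euler characteristic is 5 − 10 + 5 = 0, which agrees with 1 − 1 + 0 = 0.

Hence the Betti numbers are b_0 = 1, b_1 = 1, b_2 = 0.

b_0 = 1, b_1 = 1, b_2 = 0.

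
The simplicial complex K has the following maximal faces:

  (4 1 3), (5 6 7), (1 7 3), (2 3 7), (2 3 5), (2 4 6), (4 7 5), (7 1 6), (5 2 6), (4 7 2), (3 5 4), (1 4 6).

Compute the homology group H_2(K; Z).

H_2 ≅ 0.

Take the total order 1 < 2 < 3 < 4 < 5 < 6 < 7 on the vertex set. Then K (dimension 2) consists of the simplices:

  0-simplices (7): [1], [2], [3], [4], [5], [6], [7]
  1-simplices (18): [1,3], [1,4], [1,6], [1,7], [2,3], [2,4], [2,5], [2,6], [2,7], [3,4], [3,5], [3,7], [4,5], [4,6], [4,7], [5,6], [5,7], [6,7]
  2-simplices (12): [1,3,4], [1,3,7], [1,4,6], [1,6,7], [2,3,5], [2,3,7], [2,4,6], [2,4,7], [2,5,6], [3,4,5], [4,5,7], [5,6,7]

so the chain groups are C_0 ≅ Z^7, C_1 ≅ Z^18, C_2 ≅ Z^12.

Boundary ∂_1: C_1 → C_0 maps an edge to its endpoints' difference, ∂[p,q] = q − p. For instance
  ∂[1,3] = [3] − [1].
The 7×18 boundary matrix has rank 6 and Smith normal form diag(1,1,1,1,1,1).

The boundary map ∂_2: C_2 → C_1 acts by ∂[p,q,r] = [q,r] − [p,r] + [p,q]. For instance
  ∂[2,5,6] = [5,6] − [2,6] + [2,5],
  ∂[1,6,7] = [6,7] − [1,7] + [1,6].
This gives a 18×12 integer matrix of rank 12; reducing to Smith normal form yields diagonal entries (1,1,1,1,1,1,1,1,1,1,1,2).

From H_k ≅ ker(∂_k) / im(∂_{k+1}) we obtain:

  H_2: rank ker ∂_2 − rank ∂_3 = (12 − 12) − 0 = 0, and there is no ∂_3, so H_2 = 0.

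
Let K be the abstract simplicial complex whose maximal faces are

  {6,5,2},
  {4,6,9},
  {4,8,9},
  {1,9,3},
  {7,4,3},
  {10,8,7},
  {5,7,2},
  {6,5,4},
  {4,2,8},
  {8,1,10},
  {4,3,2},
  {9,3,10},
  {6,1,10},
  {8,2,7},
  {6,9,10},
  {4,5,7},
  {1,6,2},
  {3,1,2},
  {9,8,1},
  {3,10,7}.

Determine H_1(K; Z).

We work with the vertex ordering 1 < 2 < 3 < 4 < 5 < 6 < 7 < 8 < 9 < 10. The simplices of K, each written with vertices in increasing order, are:

  0-simplices (10): [1], [2], [3], [4], [5], [6], [7], [8], [9], [10]
  1-simplices (30): (30 of them)
  2-simplices (20): (20 of them)

Hence C_0 ≅ Z^10, C_1 ≅ Z^30, C_2 ≅ Z^20.

The boundary map ∂_1: C_1 → C_0 is given by ∂[p,q] = [q] − [p]. For instance
  ∂[9,10] = [10] − [9].
The 10×30 boundary matrix has rank 9 and Smith normal form diag(1,1,1,1,1,1,1,1,1).

∂_2: C_2 → C_1 maps a triangle to the signed sum of its edges. For instance
  ∂[1,8,10] = [8,10] − [1,10] + [1,8],
  ∂[3,9,10] = [9,10] − [3,10] + [3,9].
As a 30×20 matrix over Z this has rank 20, with invariant factors (1,1,1,1,1,1,1,1,1,1,1,1,1,1,1,1,1,1,1,2).

Reading off H_k = ker ∂_k / im ∂_{k+1}:

  H_1: rank ker ∂_1 − rank ∂_2 = (30 − 9) − 20 = 1, and ∂_2 has invariant factor 2 > 1, so H_1 = Z ⊕ Z/2.

(K is a triangulation of the Klein bottle.)

H_1 = Z ⊕ Z/2.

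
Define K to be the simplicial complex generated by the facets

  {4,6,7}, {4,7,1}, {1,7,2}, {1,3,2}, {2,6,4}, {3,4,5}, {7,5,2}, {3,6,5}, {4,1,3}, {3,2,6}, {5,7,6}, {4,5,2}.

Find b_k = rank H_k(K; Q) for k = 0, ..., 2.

b_0 = 1, b_1 = 0, b_2 = 0.

Take the total order 1 < 2 < 3 < 4 < 5 < 6 < 7 on the vertex set. Then K (dimension 2) consists of the simplices:

  0-simplices (7): [1], [2], [3], [4], [5], [6], [7]
  1-simplices (18): [1,2], [1,3], [1,4], [1,7], [2,3], [2,4], [2,5], [2,6], [2,7], [3,4], [3,5], [3,6], [4,5], [4,6], [4,7], [5,6], [5,7], [6,7]
  2-simplices (12): [1,2,3], [1,2,7], [1,3,4], [1,4,7], [2,3,6], [2,4,5], [2,4,6], [2,5,7], [3,4,5], [3,5,6], [4,6,7], [5,6,7]

giving chain groups C_0 ≅ Z^7, C_1 ≅ Z^18, C_2 ≅ Z^12.

The boundary map ∂_1: C_1 → C_0 is given by ∂[p,q] = [q] − [p].
This gives a 7×18 integer matrix of rank 6; reducing to Smith normal form yields diagonal entries (1,1,1,1,1,1).

Boundary ∂_2: C_2 → C_1 maps a triangle to the signed sum of its edges. For instance
  ∂[1,3,4] = [3,4] − [1,4] + [1,3],
  ∂[1,2,7] = [2,7] − [1,7] + [1,2].
This gives a 18×12 integer matrix of rank 12; reducing to Smith normal form yields diagonal entries (1,1,1,1,1,1,1,1,1,1,1,2).

From H_k ≅ ker(∂_k) / im(∂_{k+1}) we obtain:

  H_0: rank C_0 − rank ∂_1 = 7 − 6 = 1, and the invariant factors of ∂_1 are all 1, so H_0 = Z.
  H_1: rank ker ∂_1 − rank ∂_2 = (18 − 6) − 12 = 0, and ∂_2 has invariant factor 2 > 1, so H_1 = Z/2.
  H_2: rank ker ∂_2 − rank ∂_3 = (12 − 12) − 0 = 0, and there is no ∂_3, so H_2 = 0.

(K is a triangulation of the real projective plane RP^2.)

Hence the Betti numbers are b_0 = 1, b_1 = 0, b_2 = 0.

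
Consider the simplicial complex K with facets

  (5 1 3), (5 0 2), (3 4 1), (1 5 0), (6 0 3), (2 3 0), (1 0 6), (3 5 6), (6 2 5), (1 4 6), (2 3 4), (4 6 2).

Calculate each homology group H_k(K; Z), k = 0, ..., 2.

Fix the vertex order 0 < 1 < 2 < 3 < 4 < 5 < 6 and write every simplex with vertices in increasing order. Then dim K = 2 and the simplices of K are:

  0-simplices (7): [0], [1], [2], [3], [4], [5], [6]
  1-simplices (18): [0,1], [0,2], [0,3], [0,5], [0,6], [1,3], [1,4], [1,5], [1,6], [2,3], [2,4], [2,5], [2,6], [3,4], [3,5], [3,6], [4,6], [5,6]
  2-simplices (12): [0,1,5], [0,1,6], [0,2,3], [0,2,5], [0,3,6], [1,3,4], [1,3,5], [1,4,6], [2,3,4], [2,4,6], [2,5,6], [3,5,6]

giving chain groups C_0 ≅ Z^7, C_1 ≅ Z^18, C_2 ≅ Z^12.

Boundary ∂_1: C_1 → C_0 is given by ∂[p,q] = [q] − [p].
The resulting 7×18 matrix has rank 6, and its Smith normal form has invariant factors (1,1,1,1,1,1).

Boundary ∂_2: C_2 → C_1 acts by ∂[p,q,r] = [q,r] − [p,r] + [p,q]. For instance
  ∂[1,4,6] = [4,6] − [1,6] + [1,4],
  ∂[1,3,4] = [3,4] − [1,4] + [1,3].
This gives a 18×12 integer matrix of rank 12; reducing to Smith normal form yields diagonal entries (1,1,1,1,1,1,1,1,1,1,1,2).

Now H_k = ker ∂_k / im ∂_{k+1}, so:

  H_0: rank C_0 − rank ∂_1 = 7 − 6 = 1, and the invariant factors of ∂_1 are all 1, so H_0 = Z.
  H_1: rank ker ∂_1 − rank ∂_2 = (18 − 6) − 12 = 0, and ∂_2 has invariant factor 2 > 1, so H_1 = Z_2.
  H_2: rank ker ∂_2 − rank ∂_3 = (12 − 12) − 0 = 0, and there is no ∂_3, so H_2 = 0.

H_0 = Z,  H_1 = Z_2,  H_2 = 0.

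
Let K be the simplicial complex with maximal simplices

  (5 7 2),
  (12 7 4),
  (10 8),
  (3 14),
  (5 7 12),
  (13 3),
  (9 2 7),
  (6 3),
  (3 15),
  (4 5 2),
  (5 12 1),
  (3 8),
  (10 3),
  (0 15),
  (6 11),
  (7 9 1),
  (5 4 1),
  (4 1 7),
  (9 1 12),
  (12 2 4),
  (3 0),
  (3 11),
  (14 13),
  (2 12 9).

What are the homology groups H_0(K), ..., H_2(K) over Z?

Fix the vertex order 0 < 1 < 2 < 3 < 4 < 5 < 6 < 7 < 8 < 9 < 10 < 11 < 12 < 13 < 14 < 15 and write every simplex with vertices in increasing order. Then dim K = 2 and the simplices of K are:

  0-simplices (16): [0], [1], [2], [3], [4], [5], [6], [7], [8], [9], [10], [11], [12], [13], [14], [15]
  1-simplices (30): (30 of them)
  2-simplices (12): [1,4,5], [1,4,7], [1,5,12], [1,7,9], [1,9,12], [2,4,5], [2,4,12], [2,5,7], [2,7,9], [2,9,12], [4,7,12], [5,7,12]

Hence C_0 ≅ Z^16, C_1 ≅ Z^30, C_2 ≅ Z^12.

The boundary map ∂_1: C_1 → C_0 maps an edge to its endpoints' difference, ∂[p,q] = q − p.
The 16×30 boundary matrix has rank 14 and Smith normal form diag(1,1,1,1,1,1,1,1,1,1,1,1,1,1).

∂_2: C_2 → C_1 acts by ∂[p,q,r] = [q,r] − [p,r] + [p,q]. For instance
  ∂[1,7,9] = [7,9] − [1,9] + [1,7],
  ∂[1,9,12] = [9,12] − [1,12] + [1,9].
The resulting 30×12 matrix has rank 12, and its Smith normal form has invariant factors (1,1,1,1,1,1,1,1,1,1,1,2).

Computing H_k = (kernel of ∂_k) / (image of ∂_{k+1}):

  H_0: rank C_0 − rank ∂_1 = 16 − 14 = 2, and the invariant factors of ∂_1 are all 1, so H_0 ≅ Z^2.
  H_1: rank ker ∂_1 − rank ∂_2 = (30 − 14) − 12 = 4, and ∂_2 has invariant factor 2 > 1, so H_1 ≅ Z^4 ⊕ Z/2Z.
  H_2: rank ker ∂_2 − rank ∂_3 = (12 − 12) − 0 = 0, and there is no ∂_3, so H_2 ≅ 0.

H_0 = Z^2,  H_1 = Z^4 ⊕ Z/2Z,  H_2 = 0.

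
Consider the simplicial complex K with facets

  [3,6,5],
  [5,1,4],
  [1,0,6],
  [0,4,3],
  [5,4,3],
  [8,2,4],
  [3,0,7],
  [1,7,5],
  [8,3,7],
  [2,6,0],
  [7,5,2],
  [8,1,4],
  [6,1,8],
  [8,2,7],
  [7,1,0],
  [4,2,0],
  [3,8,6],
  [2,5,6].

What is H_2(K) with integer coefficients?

H_2 = Z.

We work with the vertex ordering 0 < 1 < 2 < 3 < 4 < 5 < 6 < 7 < 8. The simplices of K, each written with vertices in increasing order, are:

  0-simplices (9): [0], [1], [2], [3], [4], [5], [6], [7], [8]
  1-simplices (27): (27 of them)
  2-simplices (18): [0,1,6], [0,1,7], [0,2,4], [0,2,6], [0,3,4], [0,3,7], [1,4,5], [1,4,8], [1,5,7], [1,6,8], [2,4,8], [2,5,6], [2,5,7], [2,7,8], [3,4,5], [3,5,6], [3,6,8], [3,7,8]

Hence C_0 ≅ Z^9, C_1 ≅ Z^27, C_2 ≅ Z^18.

The boundary map ∂_1: C_1 → C_0 sends each edge [p,q] (with p < q) to q − p. For instance
  ∂[3,7] = [7] − [3].
The resulting 9×27 matrix has rank 8, and its Smith normal form has invariant factors (1,1,1,1,1,1,1,1).

Boundary ∂_2: C_2 → C_1 sends each 2-simplex [p,q,r] to [q,r] − [p,r] + [p,q]. For instance
  ∂[0,2,4] = [2,4] − [0,4] + [0,2],
  ∂[3,5,6] = [5,6] − [3,6] + [3,5].
As a 27×18 matrix over Z this has rank 17, with invariant factors (1,1,1,1,1,1,1,1,1,1,1,1,1,1,1,1,1).

Reading off H_k = ker ∂_k / im ∂_{k+1}:

  H_2: rank ker ∂_2 − rank ∂_3 = (18 − 17) − 0 = 1, and there is no ∂_3, so H_2 ≅ Z.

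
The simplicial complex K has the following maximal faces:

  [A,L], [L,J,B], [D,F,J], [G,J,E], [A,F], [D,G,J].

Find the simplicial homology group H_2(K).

Take the total order A < B < D < E < F < G < J < L on the vertex set. Then K (dimension 2) consists of the simplices:

  0-simplices (8): A, B, D, E, F, G, J, L
  1-simplices (12): AF, AL, BJ, BL, DF, DG, DJ, EG, EJ, FJ, GJ, JL
  2-simplices (4): BJL, DFJ, DGJ, EGJ

giving chain groups C_0 ≅ Z^8, C_1 ≅ Z^12, C_2 ≅ Z^4.

The boundary map ∂_1: C_1 → C_0 is given by ∂[p,q] = [q] − [p]. For instance
  ∂JL = L − J.
The 8×12 boundary matrix has rank 7 and Smith normal form diag(1,1,1,1,1,1,1).

∂_2: C_2 → C_1 maps a triangle to the signed sum of its edges. For instance
  ∂DGJ = GJ − DJ + DG,
  ∂EGJ = GJ − EJ + EG.
This gives a 12×4 integer matrix of rank 4; reducing to Smith normal form yields diagonal entries (1,1,1,1).

Reading off H_k = ker ∂_k / im ∂_{k+1}:

  H_2: rank ker ∂_2 − rank ∂_3 = (4 − 4) − 0 = 0, and there is no ∂_3, so H_2 ≅ 0.

H_2 = 0.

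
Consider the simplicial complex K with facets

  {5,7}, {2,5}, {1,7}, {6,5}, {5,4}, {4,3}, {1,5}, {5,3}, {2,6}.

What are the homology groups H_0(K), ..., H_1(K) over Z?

H_0 ≅ Z,  H_1 ≅ Z^3.

Order the vertices as 1 < 2 < 3 < 4 < 5 < 6 < 7. Listing each simplex with vertices in this order, K has dimension 1 with simplices:

  0-simplices (7): [1], [2], [3], [4], [5], [6], [7]
  1-simplices (9): [1,5], [1,7], [2,5], [2,6], [3,4], [3,5], [4,5], [5,6], [5,7]

so the chain groups are C_0 ≅ Z^7, C_1 ≅ Z^9.

∂_1: C_1 → C_0 is given by ∂[p,q] = [q] − [p]. For instance
  ∂[1,7] = [7] − [1].
The 7×9 boundary matrix has rank 6 and Smith normal form diag(1,1,1,1,1,1).

Reading off H_k = ker ∂_k / im ∂_{k+1}:

  H_0: rank C_0 − rank ∂_1 = 7 − 6 = 1, and the invariant factors of ∂_1 are all 1, so H_0 ≅ Z.
  H_1: rank ker ∂_1 − rank ∂_2 = (9 − 6) − 0 = 3, and there is no ∂_2, so H_1 ≅ Z^3.

(K is a triangulation of a wedge of 3 circles.)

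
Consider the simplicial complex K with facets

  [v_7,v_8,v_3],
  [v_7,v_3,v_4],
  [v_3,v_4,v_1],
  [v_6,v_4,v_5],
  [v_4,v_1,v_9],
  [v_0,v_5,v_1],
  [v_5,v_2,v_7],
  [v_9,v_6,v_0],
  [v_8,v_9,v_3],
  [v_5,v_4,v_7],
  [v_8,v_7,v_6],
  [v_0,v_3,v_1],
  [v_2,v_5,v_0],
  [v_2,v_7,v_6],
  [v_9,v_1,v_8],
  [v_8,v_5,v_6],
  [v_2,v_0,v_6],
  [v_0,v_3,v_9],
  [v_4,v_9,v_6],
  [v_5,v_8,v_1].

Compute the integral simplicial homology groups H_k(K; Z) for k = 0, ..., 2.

H_0 = Z,  H_1 = Z ⊕ Z/2Z,  H_2 = 0.

Order the vertices as v_0 < v_1 < v_2 < v_3 < v_4 < v_5 < v_6 < v_7 < v_8 < v_9. Listing each simplex with vertices in this order, K has dimension 2 with simplices:

  0-simplices (10): [v_0], [v_1], [v_2], [v_3], [v_4], [v_5], [v_6], [v_7], [v_8], [v_9]
  1-simplices (30): (30 of them)
  2-simplices (20): (20 of them)

so the chain groups are C_0 ≅ Z^10, C_1 ≅ Z^30, C_2 ≅ Z^20.

Boundary ∂_1: C_1 → C_0 is given by ∂[p,q] = [q] − [p]. For instance
  ∂[v_0,v_9] = [v_9] − [v_0].
This gives a 10×30 integer matrix of rank 9; reducing to Smith normal form yields diagonal entries (1,1,1,1,1,1,1,1,1).

∂_2: C_2 → C_1 acts by ∂[p,q,r] = [q,r] − [p,r] + [p,q]. For instance
  ∂[v_4,v_5,v_7] = [v_5,v_7] − [v_4,v_7] + [v_4,v_5],
  ∂[v_1,v_5,v_8] = [v_5,v_8] − [v_1,v_8] + [v_1,v_5].
This gives a 30×20 integer matrix of rank 20; reducing to Smith normal form yields diagonal entries (1,1,1,1,1,1,1,1,1,1,1,1,1,1,1,1,1,1,1,2).

Reading off H_k = ker ∂_k / im ∂_{k+1}:

  H_0: rank C_0 − rank ∂_1 = 10 − 9 = 1, and the invariant factors of ∂_1 are all 1, so H_0 = Z.
  H_1: rank ker ∂_1 − rank ∂_2 = (30 − 9) − 20 = 1, and ∂_2 has invariant factor 2 > 1, so H_1 = Z ⊕ Z/2Z.
  H_2: rank ker ∂_2 − rank ∂_3 = (20 − 20) − 0 = 0, and there is no ∂_3, so H_2 = 0.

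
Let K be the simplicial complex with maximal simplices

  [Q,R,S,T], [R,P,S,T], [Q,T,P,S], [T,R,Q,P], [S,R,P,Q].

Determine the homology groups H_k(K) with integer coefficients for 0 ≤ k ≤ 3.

Order the vertices as P < Q < R < S < T. Listing each simplex with vertices in this order, K has dimension 3 with simplices:

  0-simplices (5): P, Q, R, S, T
  1-simplices (10): PQ, PR, PS, PT, QR, QS, QT, RS, RT, ST
  2-simplices (10): PQR, PQS, PQT, PRS, PRT, PST, QRS, QRT, QST, RST
  3-simplices (5): PQRS, PQRT, PQST, PRST, QRST

so the chain groups are C_0 ≅ Z^5, C_1 ≅ Z^10, C_2 ≅ Z^10, C_3 ≅ Z^5.

Boundary ∂_1: C_1 → C_0 maps an edge to its endpoints' difference, ∂[p,q] = q − p.
The 5×10 boundary matrix has rank 4 and Smith normal form diag(1,1,1,1).

Boundary ∂_2: C_2 → C_1 sends each 2-simplex [p,q,r] to [q,r] − [p,r] + [p,q]. For instance
  ∂PQR = QR − PR + PQ,
  ∂QST = ST − QT + QS.
As a 10×10 matrix over Z this has rank 6, with invariant factors (1,1,1,1,1,1).

∂_3: C_3 → C_2 sends each 3-simplex σ to the alternating sum Σ_i (−1)^i (σ with its i-th vertex removed). For instance
  ∂PQRS = QRS − PRS + PQS − PQR,
  ∂PQST = QST − PST + PQT − PQS.
The resulting 10×5 matrix has rank 4, and its Smith normal form has invariant factors (1,1,1,1).

Reading off H_k = ker ∂_k / im ∂_{k+1}:

  H_0: rank C_0 − rank ∂_1 = 5 − 4 = 1, and the invariant factors of ∂_1 are all 1, so H_0 ≅ Z.
  H_1: rank ker ∂_1 − rank ∂_2 = (10 − 4) − 6 = 0, and the invariant factors of ∂_2 are all 1, so H_1 ≅ 0.
  H_2: rank ker ∂_2 − rank ∂_3 = (10 − 6) − 4 = 0, and the invariant factors of ∂_3 are all 1, so H_2 ≅ 0.
  H_3: rank ker ∂_3 − rank ∂_4 = (5 − 4) − 0 = 1, and there is no ∂_4, so H_3 ≅ Z.

As a check, the Euler characteristic is 5 − 10 + 10 − 5 = 0, which agrees with 1 − 0 + 0 − 1 = 0.
(K is a triangulation of the 3-sphere S^3.)

H_0 = Z,  H_1 = 0,  H_2 = 0,  H_3 = Z.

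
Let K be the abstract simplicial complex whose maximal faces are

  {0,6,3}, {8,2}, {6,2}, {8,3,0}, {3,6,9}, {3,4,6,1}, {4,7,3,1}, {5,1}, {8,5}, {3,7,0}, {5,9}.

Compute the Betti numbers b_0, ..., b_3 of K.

b_0 = 1, b_1 = 3, b_2 = 0, b_3 = 0.

Fix the vertex order 0 < 1 < 2 < 3 < 4 < 5 < 6 < 7 < 8 < 9 and write every simplex with vertices in increasing order. Then dim K = 3 and the simplices of K are:

  0-simplices (10): [0], [1], [2], [3], [4], [5], [6], [7], [8], [9]
  1-simplices (21): [0,3], [0,6], [0,7], [0,8], [1,3], [1,4], [1,5], [1,6], [1,7], [2,6], [2,8], [3,4], [3,6], [3,7], [3,8], [3,9], [4,6], [4,7], [5,8], [5,9], [6,9]
  2-simplices (11): [0,3,6], [0,3,7], [0,3,8], [1,3,4], [1,3,6], [1,3,7], [1,4,6], [1,4,7], [3,4,6], [3,4,7], [3,6,9]
  3-simplices (2): [1,3,4,6], [1,3,4,7]

giving chain groups C_0 ≅ Z^10, C_1 ≅ Z^21, C_2 ≅ Z^11, C_3 ≅ Z^2.

Boundary ∂_1: C_1 → C_0 maps an edge to its endpoints' difference, ∂[p,q] = q − p. For instance
  ∂[3,9] = [9] − [3].
As a 10×21 matrix over Z this has rank 9, with invariant factors (1,1,1,1,1,1,1,1,1).

Boundary ∂_2: C_2 → C_1 maps a triangle to the signed sum of its edges. For instance
  ∂[1,3,7] = [3,7] − [1,7] + [1,3],
  ∂[3,4,7] = [4,7] − [3,7] + [3,4].
As a 21×11 matrix over Z this has rank 9, with invariant factors (1,1,1,1,1,1,1,1,1).

Boundary ∂_3: C_3 → C_2 sends each 3-simplex σ to the alternating sum Σ_i (−1)^i (σ with its i-th vertex removed). For instance
  ∂[1,3,4,6] = [3,4,6] − [1,4,6] + [1,3,6] − [1,3,4],
  ∂[1,3,4,7] = [3,4,7] − [1,4,7] + [1,3,7] − [1,3,4].
As a 11×2 matrix over Z this has rank 2, with invariant factors (1,1).

From H_k ≅ ker(∂_k) / im(∂_{k+1}) we obtain:

  H_0: rank C_0 − rank ∂_1 = 10 − 9 = 1, and the invariant factors of ∂_1 are all 1, so H_0 = Z.
  H_1: rank ker ∂_1 − rank ∂_2 = (21 − 9) − 9 = 3, and the invariant factors of ∂_2 are all 1, so H_1 = Z^3.
  H_2: rank ker ∂_2 − rank ∂_3 = (11 − 9) − 2 = 0, and the invariant factors of ∂_3 are all 1, so H_2 = 0.
  H_3: rank ker ∂_3 − rank ∂_4 = (2 − 2) − 0 = 0, and there is no ∂_4, so H_3 = 0.

Hence the Betti numbers are b_0 = 1, b_1 = 3, b_2 = 0, b_3 = 0.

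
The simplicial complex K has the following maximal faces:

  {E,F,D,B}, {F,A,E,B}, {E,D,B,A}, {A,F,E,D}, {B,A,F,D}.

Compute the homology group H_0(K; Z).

H_0 = Z.

Take the total order A < B < D < E < F on the vertex set. Then K (dimension 3) consists of the simplices:

  0-simplices (5): A, B, D, E, F
  1-simplices (10): AB, AD, AE, AF, BD, BE, BF, DE, DF, EF
  2-simplices (10): ABD, ABE, ABF, ADE, ADF, AEF, BDE, BDF, BEF, DEF
  3-simplices (5): ABDE, ABDF, ABEF, ADEF, BDEF

giving chain groups C_0 ≅ Z^5, C_1 ≅ Z^10, C_2 ≅ Z^10, C_3 ≅ Z^5.

Boundary ∂_1: C_1 → C_0 maps an edge to its endpoints' difference, ∂[p,q] = q − p. For instance
  ∂DE = E − D.
The resulting 5×10 matrix has rank 4, and its Smith normal form has invariant factors (1,1,1,1).

∂_2: C_2 → C_1 maps a triangle to the signed sum of its edges. For instance
  ∂BDF = DF − BF + BD,
  ∂ABF = BF − AF + AB.
This gives a 10×10 integer matrix of rank 6; reducing to Smith normal form yields diagonal entries (1,1,1,1,1,1).

The boundary map ∂_3: C_3 → C_2 sends each 3-simplex σ to the alternating sum Σ_i (−1)^i (σ with its i-th vertex removed). For instance
  ∂ABEF = BEF − AEF + ABF − ABE,
  ∂ABDE = BDE − ADE + ABE − ABD.
As a 10×5 matrix over Z this has rank 4, with invariant factors (1,1,1,1).

Now H_k = ker ∂_k / im ∂_{k+1}, so:

  H_0: rank C_0 − rank ∂_1 = 5 − 4 = 1, and the invariant factors of ∂_1 are all 1, so H_0 = Z.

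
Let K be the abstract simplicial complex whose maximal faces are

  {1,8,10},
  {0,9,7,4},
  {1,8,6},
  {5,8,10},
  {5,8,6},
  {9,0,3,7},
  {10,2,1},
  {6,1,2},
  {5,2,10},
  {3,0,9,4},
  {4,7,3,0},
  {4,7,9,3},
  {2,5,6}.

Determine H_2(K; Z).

H_2 ≅ Z.

We work with the vertex ordering 0 < 1 < 2 < 3 < 4 < 5 < 6 < 7 < 8 < 9 < 10. The simplices of K, each written with vertices in increasing order, are:

  0-simplices (11): [0], [1], [2], [3], [4], [5], [6], [7], [8], [9], [10]
  1-simplices (22): [0,3], [0,4], [0,7], [0,9], [1,2], [1,6], [1,8], [1,10], [2,5], [2,6], [2,10], [3,4], [3,7], [3,9], [4,7], [4,9], [5,6], [5,8], [5,10], [6,8], [7,9], [8,10]
  2-simplices (18): (18 of them)
  3-simplices (5): [0,3,4,7], [0,3,4,9], [0,3,7,9], [0,4,7,9], [3,4,7,9]

so the chain groups are C_0 ≅ Z^11, C_1 ≅ Z^22, C_2 ≅ Z^18, C_3 ≅ Z^5.

Boundary ∂_1: C_1 → C_0 is given by ∂[p,q] = [q] − [p]. For instance
  ∂[2,10] = [10] − [2].
The resulting 11×22 matrix has rank 9, and its Smith normal form has invariant factors (1,1,1,1,1,1,1,1,1).

The boundary map ∂_2: C_2 → C_1 maps a triangle to the signed sum of its edges. For instance
  ∂[3,7,9] = [7,9] − [3,9] + [3,7],
  ∂[0,3,9] = [3,9] − [0,9] + [0,3].
This gives a 22×18 integer matrix of rank 13; reducing to Smith normal form yields diagonal entries (1,1,1,1,1,1,1,1,1,1,1,1,1).

∂_3: C_3 → C_2 sends each 3-simplex σ to the alternating sum Σ_i (−1)^i (σ with its i-th vertex removed). For instance
  ∂[0,3,4,9] = [3,4,9] − [0,4,9] + [0,3,9] − [0,3,4],
  ∂[3,4,7,9] = [4,7,9] − [3,7,9] + [3,4,9] − [3,4,7].
This gives a 18×5 integer matrix of rank 4; reducing to Smith normal form yields diagonal entries (1,1,1,1).

From H_k ≅ ker(∂_k) / im(∂_{k+1}) we obtain:

  H_2: rank ker ∂_2 − rank ∂_3 = (18 − 13) − 4 = 1, and the invariant factors of ∂_3 are all 1, so H_2 ≅ Z.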